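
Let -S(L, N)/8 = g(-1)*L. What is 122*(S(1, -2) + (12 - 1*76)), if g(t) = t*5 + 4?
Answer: -6832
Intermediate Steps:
g(t) = 4 + 5*t (g(t) = 5*t + 4 = 4 + 5*t)
S(L, N) = 8*L (S(L, N) = -8*(4 + 5*(-1))*L = -8*(4 - 5)*L = -(-8)*L = 8*L)
122*(S(1, -2) + (12 - 1*76)) = 122*(8*1 + (12 - 1*76)) = 122*(8 + (12 - 76)) = 122*(8 - 64) = 122*(-56) = -6832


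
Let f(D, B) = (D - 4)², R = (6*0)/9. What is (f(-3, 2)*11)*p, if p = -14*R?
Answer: 0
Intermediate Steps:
R = 0 (R = 0*(⅑) = 0)
p = 0 (p = -14*0 = 0)
f(D, B) = (-4 + D)²
(f(-3, 2)*11)*p = ((-4 - 3)²*11)*0 = ((-7)²*11)*0 = (49*11)*0 = 539*0 = 0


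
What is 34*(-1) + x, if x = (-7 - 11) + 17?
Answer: -35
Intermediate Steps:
x = -1 (x = -18 + 17 = -1)
34*(-1) + x = 34*(-1) - 1 = -34 - 1 = -35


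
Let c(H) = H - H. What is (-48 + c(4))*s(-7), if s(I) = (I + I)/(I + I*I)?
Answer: 16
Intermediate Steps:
c(H) = 0
s(I) = 2*I/(I + I²) (s(I) = (2*I)/(I + I²) = 2*I/(I + I²))
(-48 + c(4))*s(-7) = (-48 + 0)*(2/(1 - 7)) = -96/(-6) = -96*(-1)/6 = -48*(-⅓) = 16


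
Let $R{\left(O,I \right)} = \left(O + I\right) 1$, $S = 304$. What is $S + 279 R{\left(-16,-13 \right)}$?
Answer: $-7787$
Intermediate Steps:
$R{\left(O,I \right)} = I + O$ ($R{\left(O,I \right)} = \left(I + O\right) 1 = I + O$)
$S + 279 R{\left(-16,-13 \right)} = 304 + 279 \left(-13 - 16\right) = 304 + 279 \left(-29\right) = 304 - 8091 = -7787$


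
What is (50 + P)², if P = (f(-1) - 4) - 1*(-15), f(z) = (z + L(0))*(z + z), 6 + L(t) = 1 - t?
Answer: 5329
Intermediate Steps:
L(t) = -5 - t (L(t) = -6 + (1 - t) = -5 - t)
f(z) = 2*z*(-5 + z) (f(z) = (z + (-5 - 1*0))*(z + z) = (z + (-5 + 0))*(2*z) = (z - 5)*(2*z) = (-5 + z)*(2*z) = 2*z*(-5 + z))
P = 23 (P = (2*(-1)*(-5 - 1) - 4) - 1*(-15) = (2*(-1)*(-6) - 4) + 15 = (12 - 4) + 15 = 8 + 15 = 23)
(50 + P)² = (50 + 23)² = 73² = 5329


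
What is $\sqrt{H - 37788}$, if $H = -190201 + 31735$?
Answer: $3 i \sqrt{21806} \approx 443.01 i$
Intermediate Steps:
$H = -158466$
$\sqrt{H - 37788} = \sqrt{-158466 - 37788} = \sqrt{-196254} = 3 i \sqrt{21806}$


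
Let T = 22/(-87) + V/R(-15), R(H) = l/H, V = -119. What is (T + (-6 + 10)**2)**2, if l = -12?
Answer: 2142301225/121104 ≈ 17690.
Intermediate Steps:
R(H) = -12/H
T = -51853/348 (T = 22/(-87) - 119/((-12/(-15))) = 22*(-1/87) - 119/((-12*(-1/15))) = -22/87 - 119/4/5 = -22/87 - 119*5/4 = -22/87 - 595/4 = -51853/348 ≈ -149.00)
(T + (-6 + 10)**2)**2 = (-51853/348 + (-6 + 10)**2)**2 = (-51853/348 + 4**2)**2 = (-51853/348 + 16)**2 = (-46285/348)**2 = 2142301225/121104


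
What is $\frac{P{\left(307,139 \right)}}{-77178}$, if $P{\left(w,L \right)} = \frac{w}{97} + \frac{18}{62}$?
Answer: $- \frac{5195}{116037123} \approx -4.477 \cdot 10^{-5}$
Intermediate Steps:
$P{\left(w,L \right)} = \frac{9}{31} + \frac{w}{97}$ ($P{\left(w,L \right)} = w \frac{1}{97} + 18 \cdot \frac{1}{62} = \frac{w}{97} + \frac{9}{31} = \frac{9}{31} + \frac{w}{97}$)
$\frac{P{\left(307,139 \right)}}{-77178} = \frac{\frac{9}{31} + \frac{1}{97} \cdot 307}{-77178} = \left(\frac{9}{31} + \frac{307}{97}\right) \left(- \frac{1}{77178}\right) = \frac{10390}{3007} \left(- \frac{1}{77178}\right) = - \frac{5195}{116037123}$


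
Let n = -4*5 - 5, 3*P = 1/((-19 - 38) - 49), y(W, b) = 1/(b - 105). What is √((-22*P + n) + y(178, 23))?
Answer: I*√4240048866/13038 ≈ 4.9943*I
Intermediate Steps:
y(W, b) = 1/(-105 + b)
P = -1/318 (P = 1/(3*((-19 - 38) - 49)) = 1/(3*(-57 - 49)) = (⅓)/(-106) = (⅓)*(-1/106) = -1/318 ≈ -0.0031447)
n = -25 (n = -20 - 5 = -25)
√((-22*P + n) + y(178, 23)) = √((-22*(-1/318) - 25) + 1/(-105 + 23)) = √((11/159 - 25) + 1/(-82)) = √(-3964/159 - 1/82) = √(-325207/13038) = I*√4240048866/13038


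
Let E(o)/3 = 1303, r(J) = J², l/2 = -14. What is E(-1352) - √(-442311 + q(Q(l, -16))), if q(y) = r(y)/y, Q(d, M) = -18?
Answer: 3909 - I*√442329 ≈ 3909.0 - 665.08*I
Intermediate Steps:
l = -28 (l = 2*(-14) = -28)
E(o) = 3909 (E(o) = 3*1303 = 3909)
q(y) = y (q(y) = y²/y = y)
E(-1352) - √(-442311 + q(Q(l, -16))) = 3909 - √(-442311 - 18) = 3909 - √(-442329) = 3909 - I*√442329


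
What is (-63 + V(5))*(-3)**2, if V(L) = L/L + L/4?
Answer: -2187/4 ≈ -546.75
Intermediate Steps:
V(L) = 1 + L/4 (V(L) = 1 + L*(1/4) = 1 + L/4)
(-63 + V(5))*(-3)**2 = (-63 + (1 + (1/4)*5))*(-3)**2 = (-63 + (1 + 5/4))*9 = (-63 + 9/4)*9 = -243/4*9 = -2187/4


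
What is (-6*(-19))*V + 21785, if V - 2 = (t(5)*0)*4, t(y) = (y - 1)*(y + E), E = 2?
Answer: 22013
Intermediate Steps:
t(y) = (-1 + y)*(2 + y) (t(y) = (y - 1)*(y + 2) = (-1 + y)*(2 + y))
V = 2 (V = 2 + ((-2 + 5 + 5**2)*0)*4 = 2 + ((-2 + 5 + 25)*0)*4 = 2 + (28*0)*4 = 2 + 0*4 = 2 + 0 = 2)
(-6*(-19))*V + 21785 = -6*(-19)*2 + 21785 = 114*2 + 21785 = 228 + 21785 = 22013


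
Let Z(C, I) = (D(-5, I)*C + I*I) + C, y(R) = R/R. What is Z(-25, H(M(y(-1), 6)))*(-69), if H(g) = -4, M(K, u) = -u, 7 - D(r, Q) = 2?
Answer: 9246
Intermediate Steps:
D(r, Q) = 5 (D(r, Q) = 7 - 1*2 = 7 - 2 = 5)
y(R) = 1
Z(C, I) = I**2 + 6*C (Z(C, I) = (5*C + I*I) + C = (5*C + I**2) + C = (I**2 + 5*C) + C = I**2 + 6*C)
Z(-25, H(M(y(-1), 6)))*(-69) = ((-4)**2 + 6*(-25))*(-69) = (16 - 150)*(-69) = -134*(-69) = 9246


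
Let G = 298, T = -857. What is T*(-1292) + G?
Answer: 1107542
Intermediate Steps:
T*(-1292) + G = -857*(-1292) + 298 = 1107244 + 298 = 1107542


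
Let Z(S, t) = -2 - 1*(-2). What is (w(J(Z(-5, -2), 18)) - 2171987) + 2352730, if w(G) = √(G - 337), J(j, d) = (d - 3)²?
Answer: 180743 + 4*I*√7 ≈ 1.8074e+5 + 10.583*I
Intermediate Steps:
Z(S, t) = 0 (Z(S, t) = -2 + 2 = 0)
J(j, d) = (-3 + d)²
w(G) = √(-337 + G)
(w(J(Z(-5, -2), 18)) - 2171987) + 2352730 = (√(-337 + (-3 + 18)²) - 2171987) + 2352730 = (√(-337 + 15²) - 2171987) + 2352730 = (√(-337 + 225) - 2171987) + 2352730 = (√(-112) - 2171987) + 2352730 = (4*I*√7 - 2171987) + 2352730 = (-2171987 + 4*I*√7) + 2352730 = 180743 + 4*I*√7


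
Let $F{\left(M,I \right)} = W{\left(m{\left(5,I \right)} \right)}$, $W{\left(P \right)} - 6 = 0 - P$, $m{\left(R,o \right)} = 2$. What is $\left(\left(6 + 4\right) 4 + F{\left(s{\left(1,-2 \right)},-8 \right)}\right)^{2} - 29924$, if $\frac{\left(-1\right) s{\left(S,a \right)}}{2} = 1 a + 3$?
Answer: $-27988$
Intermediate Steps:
$W{\left(P \right)} = 6 - P$ ($W{\left(P \right)} = 6 + \left(0 - P\right) = 6 - P$)
$s{\left(S,a \right)} = -6 - 2 a$ ($s{\left(S,a \right)} = - 2 \left(1 a + 3\right) = - 2 \left(a + 3\right) = - 2 \left(3 + a\right) = -6 - 2 a$)
$F{\left(M,I \right)} = 4$ ($F{\left(M,I \right)} = 6 - 2 = 4$)
$\left(\left(6 + 4\right) 4 + F{\left(s{\left(1,-2 \right)},-8 \right)}\right)^{2} - 29924 = \left(\left(6 + 4\right) 4 + 4\right)^{2} - 29924 = \left(10 \cdot 4 + 4\right)^{2} - 29924 = \left(40 + 4\right)^{2} - 29924 = 44^{2} - 29924 = 1936 - 29924 = -27988$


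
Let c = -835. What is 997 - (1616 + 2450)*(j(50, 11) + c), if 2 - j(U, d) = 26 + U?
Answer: 3696991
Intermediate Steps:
j(U, d) = -24 - U (j(U, d) = 2 - (26 + U) = 2 + (-26 - U) = -24 - U)
997 - (1616 + 2450)*(j(50, 11) + c) = 997 - (1616 + 2450)*((-24 - 1*50) - 835) = 997 - 4066*((-24 - 50) - 835) = 997 - 4066*(-74 - 835) = 997 - 4066*(-909) = 997 - 1*(-3695994) = 997 + 3695994 = 3696991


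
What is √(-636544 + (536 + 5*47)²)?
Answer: I*√42103 ≈ 205.19*I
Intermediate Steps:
√(-636544 + (536 + 5*47)²) = √(-636544 + (536 + 235)²) = √(-636544 + 771²) = √(-636544 + 594441) = √(-42103) = I*√42103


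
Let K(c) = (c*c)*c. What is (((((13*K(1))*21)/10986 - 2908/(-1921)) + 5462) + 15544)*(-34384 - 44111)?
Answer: -11600130359470905/7034702 ≈ -1.6490e+9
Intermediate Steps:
K(c) = c³ (K(c) = c²*c = c³)
(((((13*K(1))*21)/10986 - 2908/(-1921)) + 5462) + 15544)*(-34384 - 44111) = (((((13*1³)*21)/10986 - 2908/(-1921)) + 5462) + 15544)*(-34384 - 44111) = (((((13*1)*21)*(1/10986) - 2908*(-1/1921)) + 5462) + 15544)*(-78495) = ((((13*21)*(1/10986) + 2908/1921) + 5462) + 15544)*(-78495) = (((273*(1/10986) + 2908/1921) + 5462) + 15544)*(-78495) = (((91/3662 + 2908/1921) + 5462) + 15544)*(-78495) = ((10823907/7034702 + 5462) + 15544)*(-78495) = (38434366231/7034702 + 15544)*(-78495) = (147781774119/7034702)*(-78495) = -11600130359470905/7034702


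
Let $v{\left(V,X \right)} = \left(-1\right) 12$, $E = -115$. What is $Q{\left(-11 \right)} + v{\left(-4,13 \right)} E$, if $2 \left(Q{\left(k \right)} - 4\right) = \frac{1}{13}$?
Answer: $\frac{35985}{26} \approx 1384.0$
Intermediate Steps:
$v{\left(V,X \right)} = -12$
$Q{\left(k \right)} = \frac{105}{26}$ ($Q{\left(k \right)} = 4 + \frac{1}{2 \cdot 13} = 4 + \frac{1}{2} \cdot \frac{1}{13} = 4 + \frac{1}{26} = \frac{105}{26}$)
$Q{\left(-11 \right)} + v{\left(-4,13 \right)} E = \frac{105}{26} - -1380 = \frac{105}{26} + 1380 = \frac{35985}{26}$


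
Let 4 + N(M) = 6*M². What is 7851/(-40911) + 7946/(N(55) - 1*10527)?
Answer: 88420679/103900303 ≈ 0.85102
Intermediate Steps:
N(M) = -4 + 6*M²
7851/(-40911) + 7946/(N(55) - 1*10527) = 7851/(-40911) + 7946/((-4 + 6*55²) - 1*10527) = 7851*(-1/40911) + 7946/((-4 + 6*3025) - 10527) = -2617/13637 + 7946/((-4 + 18150) - 10527) = -2617/13637 + 7946/(18146 - 10527) = -2617/13637 + 7946/7619 = 88420679/103900303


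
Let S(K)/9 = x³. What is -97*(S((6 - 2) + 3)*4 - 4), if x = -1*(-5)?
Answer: -436112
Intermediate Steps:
x = 5
S(K) = 1125 (S(K) = 9*5³ = 9*125 = 1125)
-97*(S((6 - 2) + 3)*4 - 4) = -97*(1125*4 - 4) = -97*(4500 - 4) = -97*4496 = -436112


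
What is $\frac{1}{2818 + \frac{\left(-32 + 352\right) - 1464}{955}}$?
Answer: $\frac{955}{2690046} \approx 0.00035501$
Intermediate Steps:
$\frac{1}{2818 + \frac{\left(-32 + 352\right) - 1464}{955}} = \frac{1}{2818 + \left(320 - 1464\right) \frac{1}{955}} = \frac{1}{2818 - \frac{1144}{955}} = \frac{1}{\frac{2690046}{955}} = \frac{955}{2690046}$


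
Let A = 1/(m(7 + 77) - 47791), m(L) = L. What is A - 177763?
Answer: -8480539442/47707 ≈ -1.7776e+5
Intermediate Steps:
A = -1/47707 (A = 1/((7 + 77) - 47791) = 1/(84 - 47791) = 1/(-47707) = -1/47707 ≈ -2.0961e-5)
A - 177763 = -1/47707 - 177763 = -8480539442/47707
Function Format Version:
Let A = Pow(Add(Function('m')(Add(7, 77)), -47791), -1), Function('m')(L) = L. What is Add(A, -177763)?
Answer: Rational(-8480539442, 47707) ≈ -1.7776e+5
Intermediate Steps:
A = Rational(-1, 47707) (A = Pow(Add(Add(7, 77), -47791), -1) = Pow(Add(84, -47791), -1) = Pow(-47707, -1) = Rational(-1, 47707) ≈ -2.0961e-5)
Add(A, -177763) = Add(Rational(-1, 47707), -177763) = Rational(-8480539442, 47707)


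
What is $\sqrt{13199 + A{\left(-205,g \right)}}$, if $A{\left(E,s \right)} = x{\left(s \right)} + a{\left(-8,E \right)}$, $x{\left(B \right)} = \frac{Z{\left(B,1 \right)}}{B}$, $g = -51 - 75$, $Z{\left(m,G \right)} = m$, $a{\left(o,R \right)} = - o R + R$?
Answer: $\sqrt{11355} \approx 106.56$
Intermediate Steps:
$a{\left(o,R \right)} = R - R o$ ($a{\left(o,R \right)} = - R o + R = R - R o$)
$g = -126$ ($g = -51 - 75 = -126$)
$x{\left(B \right)} = 1$ ($x{\left(B \right)} = \frac{B}{B} = 1$)
$A{\left(E,s \right)} = 1 + 9 E$ ($A{\left(E,s \right)} = 1 + E \left(1 - -8\right) = 1 + E \left(1 + 8\right) = 1 + E 9 = 1 + 9 E$)
$\sqrt{13199 + A{\left(-205,g \right)}} = \sqrt{13199 + \left(1 + 9 \left(-205\right)\right)} = \sqrt{13199 + \left(1 - 1845\right)} = \sqrt{13199 - 1844} = \sqrt{11355}$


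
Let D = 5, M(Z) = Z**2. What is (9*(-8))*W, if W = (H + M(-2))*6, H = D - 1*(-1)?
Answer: -4320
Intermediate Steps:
H = 6 (H = 5 - 1*(-1) = 5 + 1 = 6)
W = 60 (W = (6 + (-2)**2)*6 = (6 + 4)*6 = 10*6 = 60)
(9*(-8))*W = (9*(-8))*60 = -72*60 = -4320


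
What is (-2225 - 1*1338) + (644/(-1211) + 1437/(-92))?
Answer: -56965773/15916 ≈ -3579.2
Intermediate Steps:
(-2225 - 1*1338) + (644/(-1211) + 1437/(-92)) = (-2225 - 1338) + (644*(-1/1211) + 1437*(-1/92)) = -3563 + (-92/173 - 1437/92) = -3563 - 257065/15916 = -56965773/15916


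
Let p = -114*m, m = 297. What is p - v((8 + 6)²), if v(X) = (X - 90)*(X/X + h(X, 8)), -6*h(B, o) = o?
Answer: -101468/3 ≈ -33823.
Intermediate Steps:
h(B, o) = -o/6
v(X) = 30 - X/3 (v(X) = (X - 90)*(X/X - ⅙*8) = (-90 + X)*(1 - 4/3) = (-90 + X)*(-⅓) = 30 - X/3)
p = -33858 (p = -114*297 = -33858)
p - v((8 + 6)²) = -33858 - (30 - (8 + 6)²/3) = -33858 - (30 - ⅓*14²) = -33858 - (30 - ⅓*196) = -33858 - (30 - 196/3) = -33858 - 1*(-106/3) = -33858 + 106/3 = -101468/3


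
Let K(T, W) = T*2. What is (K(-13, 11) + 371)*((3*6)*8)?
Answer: 49680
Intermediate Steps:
K(T, W) = 2*T
(K(-13, 11) + 371)*((3*6)*8) = (2*(-13) + 371)*((3*6)*8) = (-26 + 371)*(18*8) = 345*144 = 49680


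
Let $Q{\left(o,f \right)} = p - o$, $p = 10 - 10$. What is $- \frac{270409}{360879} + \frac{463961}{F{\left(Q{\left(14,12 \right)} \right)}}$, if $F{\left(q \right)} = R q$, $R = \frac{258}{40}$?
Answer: $- \frac{558193998839}{108624579} \approx -5138.7$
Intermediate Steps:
$p = 0$
$R = \frac{129}{20}$ ($R = 258 \cdot \frac{1}{40} = \frac{129}{20} \approx 6.45$)
$Q{\left(o,f \right)} = - o$ ($Q{\left(o,f \right)} = 0 - o = - o$)
$F{\left(q \right)} = \frac{129 q}{20}$
$- \frac{270409}{360879} + \frac{463961}{F{\left(Q{\left(14,12 \right)} \right)}} = - \frac{270409}{360879} + \frac{463961}{\frac{129}{20} \left(\left(-1\right) 14\right)} = \left(-270409\right) \frac{1}{360879} + \frac{463961}{\frac{129}{20} \left(-14\right)} = - \frac{270409}{360879} + \frac{463961}{- \frac{903}{10}} = - \frac{270409}{360879} + 463961 \left(- \frac{10}{903}\right) = - \frac{270409}{360879} - \frac{4639610}{903} = - \frac{558193998839}{108624579}$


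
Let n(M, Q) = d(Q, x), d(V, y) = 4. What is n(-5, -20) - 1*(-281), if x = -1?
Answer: 285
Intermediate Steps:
n(M, Q) = 4
n(-5, -20) - 1*(-281) = 4 - 1*(-281) = 4 + 281 = 285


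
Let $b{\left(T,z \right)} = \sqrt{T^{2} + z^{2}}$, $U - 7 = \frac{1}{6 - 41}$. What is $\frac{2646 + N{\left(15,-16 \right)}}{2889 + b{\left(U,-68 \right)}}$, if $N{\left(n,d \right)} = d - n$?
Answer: $\frac{9254550375}{10218519289} - \frac{366100 \sqrt{357746}}{10218519289} \approx 0.88424$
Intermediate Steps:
$U = \frac{244}{35}$ ($U = 7 + \frac{1}{6 - 41} = 7 + \frac{1}{-35} = 7 - \frac{1}{35} = \frac{244}{35} \approx 6.9714$)
$\frac{2646 + N{\left(15,-16 \right)}}{2889 + b{\left(U,-68 \right)}} = \frac{2646 - 31}{2889 + \sqrt{\left(\frac{244}{35}\right)^{2} + \left(-68\right)^{2}}} = \frac{2646 - 31}{2889 + \sqrt{\frac{59536}{1225} + 4624}} = \frac{2646 - 31}{2889 + \sqrt{\frac{5723936}{1225}}} = \frac{2615}{2889 + \frac{4 \sqrt{357746}}{35}}$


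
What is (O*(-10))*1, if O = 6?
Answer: -60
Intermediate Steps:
(O*(-10))*1 = (6*(-10))*1 = -60*1 = -60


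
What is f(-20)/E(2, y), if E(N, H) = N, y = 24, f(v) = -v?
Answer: 10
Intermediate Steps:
f(-20)/E(2, y) = -1*(-20)/2 = 20*(½) = 10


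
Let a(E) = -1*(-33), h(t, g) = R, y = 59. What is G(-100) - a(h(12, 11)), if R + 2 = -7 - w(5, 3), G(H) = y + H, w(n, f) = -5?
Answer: -74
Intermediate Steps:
G(H) = 59 + H
R = -4 (R = -2 + (-7 - 1*(-5)) = -2 + (-7 + 5) = -2 - 2 = -4)
h(t, g) = -4
a(E) = 33
G(-100) - a(h(12, 11)) = (59 - 100) - 1*33 = -41 - 33 = -74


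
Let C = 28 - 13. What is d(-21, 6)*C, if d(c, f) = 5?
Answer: 75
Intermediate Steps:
C = 15
d(-21, 6)*C = 5*15 = 75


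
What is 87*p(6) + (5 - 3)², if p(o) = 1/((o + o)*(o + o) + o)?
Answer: 229/50 ≈ 4.5800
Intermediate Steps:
p(o) = 1/(o + 4*o²) (p(o) = 1/((2*o)*(2*o) + o) = 1/(4*o² + o) = 1/(o + 4*o²))
87*p(6) + (5 - 3)² = 87*(1/(6*(1 + 4*6))) + (5 - 3)² = 87*(1/(6*(1 + 24))) + 2² = 87*((⅙)/25) + 4 = 87*((⅙)*(1/25)) + 4 = 87*(1/150) + 4 = 29/50 + 4 = 229/50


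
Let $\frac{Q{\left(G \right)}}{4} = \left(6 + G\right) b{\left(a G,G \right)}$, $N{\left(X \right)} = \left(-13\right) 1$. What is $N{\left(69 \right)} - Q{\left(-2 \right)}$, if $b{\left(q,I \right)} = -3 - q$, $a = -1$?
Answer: $67$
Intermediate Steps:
$N{\left(X \right)} = -13$
$Q{\left(G \right)} = 4 \left(-3 + G\right) \left(6 + G\right)$ ($Q{\left(G \right)} = 4 \left(6 + G\right) \left(-3 - - G\right) = 4 \left(6 + G\right) \left(-3 + G\right) = 4 \left(-3 + G\right) \left(6 + G\right)$)
$N{\left(69 \right)} - Q{\left(-2 \right)} = -13 - 4 \left(-3 - 2\right) \left(6 - 2\right) = -13 - 4 \left(-5\right) 4 = -13 - -80 = -13 + 80 = 67$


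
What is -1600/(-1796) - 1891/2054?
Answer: -27459/922246 ≈ -0.029774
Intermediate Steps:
-1600/(-1796) - 1891/2054 = -1600*(-1/1796) - 1891*1/2054 = 400/449 - 1891/2054 = -27459/922246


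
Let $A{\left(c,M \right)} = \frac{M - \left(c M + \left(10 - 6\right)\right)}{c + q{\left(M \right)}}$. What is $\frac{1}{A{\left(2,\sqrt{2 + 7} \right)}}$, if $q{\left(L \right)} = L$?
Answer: $- \frac{5}{7} \approx -0.71429$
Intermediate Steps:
$A{\left(c,M \right)} = \frac{-4 + M - M c}{M + c}$ ($A{\left(c,M \right)} = \frac{M - \left(c M + \left(10 - 6\right)\right)}{c + M} = \frac{M - \left(M c + 4\right)}{M + c} = \frac{M - \left(4 + M c\right)}{M + c} = \frac{-4 + M - M c}{M + c}$)
$\frac{1}{A{\left(2,\sqrt{2 + 7} \right)}} = \frac{1}{\frac{1}{\sqrt{2 + 7} + 2} \left(-4 + \sqrt{2 + 7} - \sqrt{2 + 7} \cdot 2\right)} = \frac{1}{\frac{1}{\sqrt{9} + 2} \left(-4 + \sqrt{9} - \sqrt{9} \cdot 2\right)} = \frac{1}{\frac{1}{3 + 2} \left(-4 + 3 - 3 \cdot 2\right)} = \frac{1}{\frac{1}{5} \left(-4 + 3 - 6\right)} = \frac{1}{\frac{1}{5} \left(-7\right)} = \frac{1}{- \frac{7}{5}} = - \frac{5}{7}$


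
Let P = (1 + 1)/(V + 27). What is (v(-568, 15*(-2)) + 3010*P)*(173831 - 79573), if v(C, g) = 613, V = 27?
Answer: 1843780738/27 ≈ 6.8288e+7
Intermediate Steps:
P = 1/27 (P = (1 + 1)/(27 + 27) = 2/54 = 2*(1/54) = 1/27 ≈ 0.037037)
(v(-568, 15*(-2)) + 3010*P)*(173831 - 79573) = (613 + 3010*(1/27))*(173831 - 79573) = (613 + 3010/27)*94258 = (19561/27)*94258 = 1843780738/27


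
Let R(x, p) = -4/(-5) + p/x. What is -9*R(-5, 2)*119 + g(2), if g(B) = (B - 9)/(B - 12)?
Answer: -4277/10 ≈ -427.70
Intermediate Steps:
R(x, p) = ⅘ + p/x (R(x, p) = -4*(-⅕) + p/x = ⅘ + p/x)
g(B) = (-9 + B)/(-12 + B)
-9*R(-5, 2)*119 + g(2) = -9*(⅘ + 2/(-5))*119 + (-9 + 2)/(-12 + 2) = -9*(⅘ + 2*(-⅕))*119 - 7/(-10) = -9*(⅘ - ⅖)*119 - ⅒*(-7) = -9*⅖*119 + 7/10 = -18/5*119 + 7/10 = -2142/5 + 7/10 = -4277/10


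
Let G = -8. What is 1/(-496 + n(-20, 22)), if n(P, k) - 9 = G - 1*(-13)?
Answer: -1/482 ≈ -0.0020747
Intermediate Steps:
n(P, k) = 14 (n(P, k) = 9 + (-8 - 1*(-13)) = 9 + (-8 + 13) = 9 + 5 = 14)
1/(-496 + n(-20, 22)) = 1/(-496 + 14) = 1/(-482) = -1/482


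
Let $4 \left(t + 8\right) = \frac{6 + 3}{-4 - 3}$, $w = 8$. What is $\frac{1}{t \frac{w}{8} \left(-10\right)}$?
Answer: $\frac{14}{1165} \approx 0.012017$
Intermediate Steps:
$t = - \frac{233}{28}$ ($t = -8 + \frac{\left(6 + 3\right) \frac{1}{-4 - 3}}{4} = -8 + \frac{9 \frac{1}{-7}}{4} = -8 + \frac{9 \left(- \frac{1}{7}\right)}{4} = -8 + \frac{1}{4} \left(- \frac{9}{7}\right) = -8 - \frac{9}{28} = - \frac{233}{28} \approx -8.3214$)
$\frac{1}{t \frac{w}{8} \left(-10\right)} = \frac{1}{- \frac{233 \cdot \frac{8}{8}}{28} \left(-10\right)} = \frac{1}{- \frac{233 \cdot 8 \cdot \frac{1}{8}}{28} \left(-10\right)} = \frac{1}{\left(- \frac{233}{28}\right) 1 \left(-10\right)} = \frac{1}{\left(- \frac{233}{28}\right) \left(-10\right)} = \frac{1}{\frac{1165}{14}} = \frac{14}{1165}$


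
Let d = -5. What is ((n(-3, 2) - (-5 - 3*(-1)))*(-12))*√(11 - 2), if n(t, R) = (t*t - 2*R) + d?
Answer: -72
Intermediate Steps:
n(t, R) = -5 + t² - 2*R (n(t, R) = (t*t - 2*R) - 5 = (t² - 2*R) - 5 = -5 + t² - 2*R)
((n(-3, 2) - (-5 - 3*(-1)))*(-12))*√(11 - 2) = (((-5 + (-3)² - 2*2) - (-5 - 3*(-1)))*(-12))*√(11 - 2) = (((-5 + 9 - 4) - (-5 + 3))*(-12))*√9 = ((0 - 1*(-2))*(-12))*3 = ((0 + 2)*(-12))*3 = (2*(-12))*3 = -24*3 = -72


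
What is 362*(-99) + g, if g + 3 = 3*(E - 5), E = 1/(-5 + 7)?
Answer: -71709/2 ≈ -35855.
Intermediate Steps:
E = ½ (E = 1/2 = ½ ≈ 0.50000)
g = -33/2 (g = -3 + 3*(½ - 5) = -3 + 3*(-9/2) = -3 - 27/2 = -33/2 ≈ -16.500)
362*(-99) + g = 362*(-99) - 33/2 = -35838 - 33/2 = -71709/2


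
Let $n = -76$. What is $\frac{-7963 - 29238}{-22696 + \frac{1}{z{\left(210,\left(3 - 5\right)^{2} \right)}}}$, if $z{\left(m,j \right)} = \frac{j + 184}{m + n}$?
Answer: $\frac{3496894}{2133357} \approx 1.6392$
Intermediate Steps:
$z{\left(m,j \right)} = \frac{184 + j}{-76 + m}$ ($z{\left(m,j \right)} = \frac{j + 184}{m - 76} = \frac{184 + j}{-76 + m}$)
$\frac{-7963 - 29238}{-22696 + \frac{1}{z{\left(210,\left(3 - 5\right)^{2} \right)}}} = \frac{-7963 - 29238}{-22696 + \frac{1}{\frac{1}{-76 + 210} \left(184 + \left(3 - 5\right)^{2}\right)}} = - \frac{37201}{-22696 + \frac{1}{\frac{1}{134} \left(184 + \left(-2\right)^{2}\right)}} = - \frac{37201}{-22696 + \frac{1}{\frac{1}{134} \left(184 + 4\right)}} = - \frac{37201}{-22696 + \frac{1}{\frac{1}{134} \cdot 188}} = - \frac{37201}{-22696 + \frac{1}{\frac{94}{67}}} = - \frac{37201}{-22696 + \frac{67}{94}} = - \frac{37201}{- \frac{2133357}{94}} = \left(-37201\right) \left(- \frac{94}{2133357}\right) = \frac{3496894}{2133357}$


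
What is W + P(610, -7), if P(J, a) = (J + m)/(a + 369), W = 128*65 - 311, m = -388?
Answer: 1449740/181 ≈ 8009.6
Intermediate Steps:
W = 8009 (W = 8320 - 311 = 8009)
P(J, a) = (-388 + J)/(369 + a) (P(J, a) = (J - 388)/(a + 369) = (-388 + J)/(369 + a))
W + P(610, -7) = 8009 + (-388 + 610)/(369 - 7) = 8009 + 222/362 = 8009 + (1/362)*222 = 8009 + 111/181 = 1449740/181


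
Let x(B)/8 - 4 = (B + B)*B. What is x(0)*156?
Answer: 4992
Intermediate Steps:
x(B) = 32 + 16*B² (x(B) = 32 + 8*((B + B)*B) = 32 + 8*((2*B)*B) = 32 + 8*(2*B²) = 32 + 16*B²)
x(0)*156 = (32 + 16*0²)*156 = (32 + 16*0)*156 = (32 + 0)*156 = 32*156 = 4992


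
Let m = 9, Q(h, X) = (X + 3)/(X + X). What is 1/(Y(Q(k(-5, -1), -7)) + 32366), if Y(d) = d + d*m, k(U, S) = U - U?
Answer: 7/226582 ≈ 3.0894e-5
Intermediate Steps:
k(U, S) = 0
Q(h, X) = (3 + X)/(2*X) (Q(h, X) = (3 + X)/((2*X)) = (3 + X)*(1/(2*X)) = (3 + X)/(2*X))
Y(d) = 10*d (Y(d) = d + d*9 = d + 9*d = 10*d)
1/(Y(Q(k(-5, -1), -7)) + 32366) = 1/(10*((1/2)*(3 - 7)/(-7)) + 32366) = 1/(10*((1/2)*(-1/7)*(-4)) + 32366) = 1/(10*(2/7) + 32366) = 1/(20/7 + 32366) = 1/(226582/7) = 7/226582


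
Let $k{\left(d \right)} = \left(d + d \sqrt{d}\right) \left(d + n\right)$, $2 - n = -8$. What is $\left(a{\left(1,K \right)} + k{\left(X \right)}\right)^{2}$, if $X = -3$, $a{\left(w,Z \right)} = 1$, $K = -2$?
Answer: $-923 + 840 i \sqrt{3} \approx -923.0 + 1454.9 i$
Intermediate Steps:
$n = 10$ ($n = 2 - -8 = 2 + 8 = 10$)
$k{\left(d \right)} = \left(10 + d\right) \left(d + d^{\frac{3}{2}}\right)$ ($k{\left(d \right)} = \left(d + d \sqrt{d}\right) \left(d + 10\right) = \left(d + d^{\frac{3}{2}}\right) \left(10 + d\right) = \left(10 + d\right) \left(d + d^{\frac{3}{2}}\right)$)
$\left(a{\left(1,K \right)} + k{\left(X \right)}\right)^{2} = \left(1 + \left(\left(-3\right)^{2} + \left(-3\right)^{\frac{5}{2}} + 10 \left(-3\right) + 10 \left(-3\right)^{\frac{3}{2}}\right)\right)^{2} = \left(1 + \left(9 + 9 i \sqrt{3} - 30 + 10 \left(- 3 i \sqrt{3}\right)\right)\right)^{2} = \left(1 + \left(9 + 9 i \sqrt{3} - 30 - 30 i \sqrt{3}\right)\right)^{2} = \left(1 - \left(21 + 21 i \sqrt{3}\right)\right)^{2} = \left(-20 - 21 i \sqrt{3}\right)^{2}$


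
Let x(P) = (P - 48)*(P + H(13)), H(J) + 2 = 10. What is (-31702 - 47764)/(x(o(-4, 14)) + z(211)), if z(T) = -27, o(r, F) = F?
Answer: 79466/775 ≈ 102.54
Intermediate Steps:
H(J) = 8 (H(J) = -2 + 10 = 8)
x(P) = (-48 + P)*(8 + P) (x(P) = (P - 48)*(P + 8) = (-48 + P)*(8 + P))
(-31702 - 47764)/(x(o(-4, 14)) + z(211)) = (-31702 - 47764)/((-384 + 14² - 40*14) - 27) = -79466/((-384 + 196 - 560) - 27) = -79466/(-748 - 27) = -79466/(-775) = -79466*(-1/775) = 79466/775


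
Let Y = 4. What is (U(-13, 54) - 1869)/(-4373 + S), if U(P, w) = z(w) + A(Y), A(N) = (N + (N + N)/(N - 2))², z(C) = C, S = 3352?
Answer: 1751/1021 ≈ 1.7150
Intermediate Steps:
A(N) = (N + 2*N/(-2 + N))² (A(N) = (N + (2*N)/(-2 + N))² = (N + 2*N/(-2 + N))²)
U(P, w) = 64 + w (U(P, w) = w + 4⁴/(-2 + 4)² = w + 256/2² = w + 256*(¼) = w + 64 = 64 + w)
(U(-13, 54) - 1869)/(-4373 + S) = ((64 + 54) - 1869)/(-4373 + 3352) = (118 - 1869)/(-1021) = -1751*(-1/1021) = 1751/1021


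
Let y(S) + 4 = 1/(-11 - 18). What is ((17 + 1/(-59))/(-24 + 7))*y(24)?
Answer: 117234/29087 ≈ 4.0305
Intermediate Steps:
y(S) = -117/29 (y(S) = -4 + 1/(-11 - 18) = -4 + 1/(-29) = -4 - 1/29 = -117/29)
((17 + 1/(-59))/(-24 + 7))*y(24) = ((17 + 1/(-59))/(-24 + 7))*(-117/29) = ((17 - 1/59)/(-17))*(-117/29) = ((1002/59)*(-1/17))*(-117/29) = -1002/1003*(-117/29) = 117234/29087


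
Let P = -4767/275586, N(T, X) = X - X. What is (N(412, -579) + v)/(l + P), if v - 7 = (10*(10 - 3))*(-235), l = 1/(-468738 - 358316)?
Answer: 104104517039397/109523389 ≈ 9.5052e+5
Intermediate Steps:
l = -1/827054 (l = 1/(-827054) = -1/827054 ≈ -1.2091e-6)
N(T, X) = 0
P = -1589/91862 (P = -4767*1/275586 = -1589/91862 ≈ -0.017298)
v = -16443 (v = 7 + (10*(10 - 3))*(-235) = 7 + (10*7)*(-235) = 7 + 70*(-235) = 7 - 16450 = -16443)
(N(412, -579) + v)/(l + P) = (0 - 16443)/(-1/827054 - 1589/91862) = -16443/(-328570167/18993708637) = -16443*(-18993708637/328570167) = 104104517039397/109523389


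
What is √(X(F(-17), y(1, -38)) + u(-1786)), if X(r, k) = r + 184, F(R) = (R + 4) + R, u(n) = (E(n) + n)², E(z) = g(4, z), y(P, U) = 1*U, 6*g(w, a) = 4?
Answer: √28688122/3 ≈ 1785.4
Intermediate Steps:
g(w, a) = ⅔ (g(w, a) = (⅙)*4 = ⅔)
y(P, U) = U
E(z) = ⅔
u(n) = (⅔ + n)²
F(R) = 4 + 2*R (F(R) = (4 + R) + R = 4 + 2*R)
X(r, k) = 184 + r
√(X(F(-17), y(1, -38)) + u(-1786)) = √((184 + (4 + 2*(-17))) + (2 + 3*(-1786))²/9) = √((184 + (4 - 34)) + (2 - 5358)²/9) = √((184 - 30) + (⅑)*(-5356)²) = √(154 + (⅑)*28686736) = √(154 + 28686736/9) = √(28688122/9) = √28688122/3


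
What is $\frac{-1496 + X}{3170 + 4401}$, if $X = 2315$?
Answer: $\frac{819}{7571} \approx 0.10818$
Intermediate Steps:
$\frac{-1496 + X}{3170 + 4401} = \frac{-1496 + 2315}{3170 + 4401} = \frac{819}{7571}$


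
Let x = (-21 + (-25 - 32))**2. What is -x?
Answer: -6084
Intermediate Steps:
x = 6084 (x = (-21 - 57)**2 = (-78)**2 = 6084)
-x = -1*6084 = -6084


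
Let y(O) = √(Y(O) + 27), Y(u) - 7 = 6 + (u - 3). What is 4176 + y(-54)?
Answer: 4176 + I*√17 ≈ 4176.0 + 4.1231*I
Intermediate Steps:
Y(u) = 10 + u (Y(u) = 7 + (6 + (u - 3)) = 7 + (6 + (-3 + u)) = 7 + (3 + u) = 10 + u)
y(O) = √(37 + O) (y(O) = √((10 + O) + 27) = √(37 + O))
4176 + y(-54) = 4176 + √(37 - 54) = 4176 + √(-17) = 4176 + I*√17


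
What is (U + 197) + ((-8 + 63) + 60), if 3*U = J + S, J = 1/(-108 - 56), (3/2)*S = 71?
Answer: 483797/1476 ≈ 327.78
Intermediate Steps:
S = 142/3 (S = (2/3)*71 = 142/3 ≈ 47.333)
J = -1/164 (J = 1/(-164) = -1/164 ≈ -0.0060976)
U = 23285/1476 (U = (-1/164 + 142/3)/3 = (1/3)*(23285/492) = 23285/1476 ≈ 15.776)
(U + 197) + ((-8 + 63) + 60) = (23285/1476 + 197) + ((-8 + 63) + 60) = 314057/1476 + (55 + 60) = 314057/1476 + 115 = 483797/1476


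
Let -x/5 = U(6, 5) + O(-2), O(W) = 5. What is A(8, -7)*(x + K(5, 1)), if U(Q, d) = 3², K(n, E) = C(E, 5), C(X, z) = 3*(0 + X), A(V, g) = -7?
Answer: 469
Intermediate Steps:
C(X, z) = 3*X
K(n, E) = 3*E
U(Q, d) = 9
x = -70 (x = -5*(9 + 5) = -5*14 = -70)
A(8, -7)*(x + K(5, 1)) = -7*(-70 + 3*1) = -7*(-70 + 3) = -7*(-67) = 469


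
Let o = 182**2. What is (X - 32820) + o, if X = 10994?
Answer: 11298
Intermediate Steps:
o = 33124
(X - 32820) + o = (10994 - 32820) + 33124 = -21826 + 33124 = 11298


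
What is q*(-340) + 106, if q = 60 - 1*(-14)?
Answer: -25054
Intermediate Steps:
q = 74 (q = 60 + 14 = 74)
q*(-340) + 106 = 74*(-340) + 106 = -25160 + 106 = -25054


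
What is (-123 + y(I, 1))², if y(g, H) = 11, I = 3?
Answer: 12544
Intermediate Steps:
(-123 + y(I, 1))² = (-123 + 11)² = (-112)² = 12544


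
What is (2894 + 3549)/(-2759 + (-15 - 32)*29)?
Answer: -6443/4122 ≈ -1.5631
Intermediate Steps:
(2894 + 3549)/(-2759 + (-15 - 32)*29) = 6443/(-2759 - 47*29) = 6443/(-2759 - 1363) = 6443/(-4122) = 6443*(-1/4122) = -6443/4122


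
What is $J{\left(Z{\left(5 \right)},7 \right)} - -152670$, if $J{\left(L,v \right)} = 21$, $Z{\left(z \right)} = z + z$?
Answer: $152691$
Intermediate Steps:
$Z{\left(z \right)} = 2 z$
$J{\left(Z{\left(5 \right)},7 \right)} - -152670 = 21 - -152670 = 21 + 152670 = 152691$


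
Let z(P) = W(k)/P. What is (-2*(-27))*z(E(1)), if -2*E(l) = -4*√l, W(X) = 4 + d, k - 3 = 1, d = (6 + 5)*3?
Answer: 999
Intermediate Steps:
d = 33 (d = 11*3 = 33)
k = 4 (k = 3 + 1 = 4)
W(X) = 37 (W(X) = 4 + 33 = 37)
E(l) = 2*√l (E(l) = -(-2)*√l = 2*√l)
z(P) = 37/P
(-2*(-27))*z(E(1)) = (-2*(-27))*(37/((2*√1))) = 54*(37/((2*1))) = 54*(37/2) = 999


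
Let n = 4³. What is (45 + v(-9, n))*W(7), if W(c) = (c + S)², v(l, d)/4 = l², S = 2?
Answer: 29889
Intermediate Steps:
n = 64
v(l, d) = 4*l²
W(c) = (2 + c)² (W(c) = (c + 2)² = (2 + c)²)
(45 + v(-9, n))*W(7) = (45 + 4*(-9)²)*(2 + 7)² = (45 + 4*81)*9² = (45 + 324)*81 = 369*81 = 29889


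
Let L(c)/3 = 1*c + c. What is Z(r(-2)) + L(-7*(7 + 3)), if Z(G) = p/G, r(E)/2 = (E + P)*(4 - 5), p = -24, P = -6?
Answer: -843/2 ≈ -421.50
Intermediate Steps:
r(E) = 12 - 2*E (r(E) = 2*((E - 6)*(4 - 5)) = 2*((-6 + E)*(-1)) = 2*(6 - E) = 12 - 2*E)
L(c) = 6*c (L(c) = 3*(1*c + c) = 3*(c + c) = 3*(2*c) = 6*c)
Z(G) = -24/G
Z(r(-2)) + L(-7*(7 + 3)) = -24/(12 - 2*(-2)) + 6*(-7*(7 + 3)) = -24/(12 + 4) + 6*(-7*10) = -24/16 + 6*(-70) = -24*1/16 - 420 = -3/2 - 420 = -843/2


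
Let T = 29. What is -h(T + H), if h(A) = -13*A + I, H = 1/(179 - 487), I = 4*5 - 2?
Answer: 110559/308 ≈ 358.96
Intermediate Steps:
I = 18 (I = 20 - 2 = 18)
H = -1/308 (H = 1/(-308) = -1/308 ≈ -0.0032468)
h(A) = 18 - 13*A (h(A) = -13*A + 18 = 18 - 13*A)
-h(T + H) = -(18 - 13*(29 - 1/308)) = -(18 - 13*8931/308) = -(18 - 116103/308) = -1*(-110559/308) = 110559/308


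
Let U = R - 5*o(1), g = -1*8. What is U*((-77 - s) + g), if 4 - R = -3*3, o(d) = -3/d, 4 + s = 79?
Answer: -4480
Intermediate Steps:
g = -8
s = 75 (s = -4 + 79 = 75)
R = 13 (R = 4 - (-3)*3 = 4 - 1*(-9) = 4 + 9 = 13)
U = 28 (U = 13 - (-15)/1 = 13 - (-15) = 13 - 5*(-3) = 13 + 15 = 28)
U*((-77 - s) + g) = 28*((-77 - 1*75) - 8) = 28*((-77 - 75) - 8) = 28*(-152 - 8) = 28*(-160) = -4480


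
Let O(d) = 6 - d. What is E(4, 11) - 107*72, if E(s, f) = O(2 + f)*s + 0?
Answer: -7732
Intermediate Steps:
E(s, f) = s*(4 - f) (E(s, f) = (6 - (2 + f))*s + 0 = (6 + (-2 - f))*s + 0 = (4 - f)*s + 0 = s*(4 - f) + 0 = s*(4 - f))
E(4, 11) - 107*72 = 4*(4 - 1*11) - 107*72 = 4*(4 - 11) - 7704 = 4*(-7) - 7704 = -28 - 7704 = -7732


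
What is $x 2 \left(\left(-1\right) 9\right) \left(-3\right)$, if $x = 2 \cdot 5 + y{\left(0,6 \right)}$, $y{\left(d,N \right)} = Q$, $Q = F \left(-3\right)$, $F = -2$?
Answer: $864$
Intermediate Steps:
$Q = 6$ ($Q = \left(-2\right) \left(-3\right) = 6$)
$y{\left(d,N \right)} = 6$
$x = 16$ ($x = 2 \cdot 5 + 6 = 10 + 6 = 16$)
$x 2 \left(\left(-1\right) 9\right) \left(-3\right) = 16 \cdot 2 \left(\left(-1\right) 9\right) \left(-3\right) = 16 \cdot 2 \left(-9\right) \left(-3\right) = 16 \left(\left(-18\right) \left(-3\right)\right) = 16 \cdot 54 = 864$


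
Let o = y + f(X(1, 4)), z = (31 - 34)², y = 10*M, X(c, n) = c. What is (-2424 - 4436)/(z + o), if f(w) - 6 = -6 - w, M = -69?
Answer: 3430/341 ≈ 10.059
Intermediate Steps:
y = -690 (y = 10*(-69) = -690)
z = 9 (z = (-3)² = 9)
f(w) = -w (f(w) = 6 + (-6 - w) = -w)
o = -691 (o = -690 - 1*1 = -690 - 1 = -691)
(-2424 - 4436)/(z + o) = (-2424 - 4436)/(9 - 691) = -6860/(-682) = -6860*(-1/682) = 3430/341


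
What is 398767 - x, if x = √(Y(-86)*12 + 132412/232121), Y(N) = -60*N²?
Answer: 398767 - 2*I*√71729569911689017/232121 ≈ 3.9877e+5 - 2307.6*I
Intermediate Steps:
x = 2*I*√71729569911689017/232121 (x = √(-60*(-86)²*12 + 132412/232121) = √(-60*7396*12 + 132412*(1/232121)) = √(-443760*12 + 132412/232121) = √(-5325120 + 132412/232121) = √(-1236072047108/232121) = 2*I*√71729569911689017/232121 ≈ 2307.6*I)
398767 - x = 398767 - 2*I*√71729569911689017/232121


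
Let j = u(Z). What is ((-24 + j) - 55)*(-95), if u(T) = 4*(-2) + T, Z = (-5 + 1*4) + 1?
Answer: 8265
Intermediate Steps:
Z = 0 (Z = (-5 + 4) + 1 = -1 + 1 = 0)
u(T) = -8 + T
j = -8 (j = -8 + 0 = -8)
((-24 + j) - 55)*(-95) = ((-24 - 8) - 55)*(-95) = (-32 - 55)*(-95) = -87*(-95) = 8265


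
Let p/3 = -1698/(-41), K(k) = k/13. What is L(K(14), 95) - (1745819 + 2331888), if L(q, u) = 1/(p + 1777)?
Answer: -317861338316/77951 ≈ -4.0777e+6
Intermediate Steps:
K(k) = k/13 (K(k) = k*(1/13) = k/13)
p = 5094/41 (p = 3*(-1698/(-41)) = 3*(-1698*(-1/41)) = 3*(1698/41) = 5094/41 ≈ 124.24)
L(q, u) = 41/77951 (L(q, u) = 1/(5094/41 + 1777) = 1/(77951/41) = 41/77951)
L(K(14), 95) - (1745819 + 2331888) = 41/77951 - (1745819 + 2331888) = 41/77951 - 1*4077707 = 41/77951 - 4077707 = -317861338316/77951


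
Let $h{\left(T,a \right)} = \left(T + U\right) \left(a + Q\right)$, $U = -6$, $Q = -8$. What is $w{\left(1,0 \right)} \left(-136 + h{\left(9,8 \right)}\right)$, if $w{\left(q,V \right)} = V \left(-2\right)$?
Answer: $0$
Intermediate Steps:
$h{\left(T,a \right)} = \left(-8 + a\right) \left(-6 + T\right)$ ($h{\left(T,a \right)} = \left(T - 6\right) \left(a - 8\right) = \left(-6 + T\right) \left(-8 + a\right) = \left(-8 + a\right) \left(-6 + T\right)$)
$w{\left(q,V \right)} = - 2 V$
$w{\left(1,0 \right)} \left(-136 + h{\left(9,8 \right)}\right) = \left(-2\right) 0 \left(-136 + \left(48 - 72 - 48 + 9 \cdot 8\right)\right) = 0 \left(-136 + \left(48 - 72 - 48 + 72\right)\right) = 0 \left(-136 + 0\right) = 0 \left(-136\right) = 0$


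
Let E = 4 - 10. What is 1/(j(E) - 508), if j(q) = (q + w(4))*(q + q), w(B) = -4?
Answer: -1/388 ≈ -0.0025773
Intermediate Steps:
E = -6
j(q) = 2*q*(-4 + q) (j(q) = (q - 4)*(q + q) = (-4 + q)*(2*q) = 2*q*(-4 + q))
1/(j(E) - 508) = 1/(2*(-6)*(-4 - 6) - 508) = 1/(2*(-6)*(-10) - 508) = 1/(120 - 508) = 1/(-388) = -1/388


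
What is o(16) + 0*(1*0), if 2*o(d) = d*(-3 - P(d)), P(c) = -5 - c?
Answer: 144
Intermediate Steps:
o(d) = d*(2 + d)/2 (o(d) = (d*(-3 - (-5 - d)))/2 = (d*(-3 + (5 + d)))/2 = (d*(2 + d))/2 = d*(2 + d)/2)
o(16) + 0*(1*0) = (½)*16*(2 + 16) + 0*(1*0) = (½)*16*18 + 0*0 = 144 + 0 = 144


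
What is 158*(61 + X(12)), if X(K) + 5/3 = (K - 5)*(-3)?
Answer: 18170/3 ≈ 6056.7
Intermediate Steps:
X(K) = 40/3 - 3*K (X(K) = -5/3 + (K - 5)*(-3) = -5/3 + (-5 + K)*(-3) = -5/3 + (15 - 3*K) = 40/3 - 3*K)
158*(61 + X(12)) = 158*(61 + (40/3 - 3*12)) = 158*(61 + (40/3 - 36)) = 158*(61 - 68/3) = 158*(115/3) = 18170/3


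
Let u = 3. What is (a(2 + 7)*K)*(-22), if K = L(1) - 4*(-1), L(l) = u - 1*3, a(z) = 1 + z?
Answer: -880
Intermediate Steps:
L(l) = 0 (L(l) = 3 - 1*3 = 3 - 3 = 0)
K = 4 (K = 0 - 4*(-1) = 0 + 4 = 4)
(a(2 + 7)*K)*(-22) = ((1 + (2 + 7))*4)*(-22) = ((1 + 9)*4)*(-22) = (10*4)*(-22) = 40*(-22) = -880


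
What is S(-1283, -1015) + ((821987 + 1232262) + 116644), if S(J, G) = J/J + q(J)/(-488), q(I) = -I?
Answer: 1059394989/488 ≈ 2.1709e+6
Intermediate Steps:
S(J, G) = 1 + J/488 (S(J, G) = J/J - J/(-488) = 1 - J*(-1/488) = 1 + J/488)
S(-1283, -1015) + ((821987 + 1232262) + 116644) = (1 + (1/488)*(-1283)) + ((821987 + 1232262) + 116644) = (1 - 1283/488) + (2054249 + 116644) = -795/488 + 2170893 = 1059394989/488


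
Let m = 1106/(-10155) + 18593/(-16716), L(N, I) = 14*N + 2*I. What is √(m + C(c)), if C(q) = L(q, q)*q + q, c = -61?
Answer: √47604456689605520145/28291830 ≈ 243.87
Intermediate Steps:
L(N, I) = 2*I + 14*N
C(q) = q + 16*q² (C(q) = (2*q + 14*q)*q + q = (16*q)*q + q = 16*q² + q = q + 16*q²)
m = -69099937/56583660 (m = 1106*(-1/10155) + 18593*(-1/16716) = -1106/10155 - 18593/16716 = -69099937/56583660 ≈ -1.2212)
√(m + C(c)) = √(-69099937/56583660 - 61*(1 + 16*(-61))) = √(-69099937/56583660 - 61*(1 - 976)) = √(-69099937/56583660 - 61*(-975)) = √(-69099937/56583660 + 59475) = √(3365244078563/56583660) = √47604456689605520145/28291830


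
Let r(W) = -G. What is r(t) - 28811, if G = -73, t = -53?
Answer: -28738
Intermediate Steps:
r(W) = 73 (r(W) = -1*(-73) = 73)
r(t) - 28811 = 73 - 28811 = -28738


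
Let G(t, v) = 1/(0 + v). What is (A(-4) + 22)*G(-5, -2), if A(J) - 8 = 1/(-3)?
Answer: -89/6 ≈ -14.833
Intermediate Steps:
A(J) = 23/3 (A(J) = 8 + 1/(-3) = 8 - ⅓ = 23/3)
G(t, v) = 1/v
(A(-4) + 22)*G(-5, -2) = (23/3 + 22)/(-2) = (89/3)*(-½) = -89/6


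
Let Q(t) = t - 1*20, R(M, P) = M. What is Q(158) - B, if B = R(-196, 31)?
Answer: 334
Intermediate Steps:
B = -196
Q(t) = -20 + t (Q(t) = t - 20 = -20 + t)
Q(158) - B = (-20 + 158) - 1*(-196) = 138 + 196 = 334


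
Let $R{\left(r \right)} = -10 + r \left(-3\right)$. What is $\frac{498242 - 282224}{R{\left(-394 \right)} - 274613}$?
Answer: $- \frac{72006}{91147} \approx -0.79$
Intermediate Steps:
$R{\left(r \right)} = -10 - 3 r$
$\frac{498242 - 282224}{R{\left(-394 \right)} - 274613} = \frac{498242 - 282224}{\left(-10 - -1182\right) - 274613} = \frac{216018}{\left(-10 + 1182\right) - 274613} = \frac{216018}{1172 - 274613} = \frac{216018}{-273441} = 216018 \left(- \frac{1}{273441}\right) = - \frac{72006}{91147}$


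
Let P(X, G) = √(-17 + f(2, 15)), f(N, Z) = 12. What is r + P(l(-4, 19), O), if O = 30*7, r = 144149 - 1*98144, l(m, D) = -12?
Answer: 46005 + I*√5 ≈ 46005.0 + 2.2361*I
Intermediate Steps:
r = 46005 (r = 144149 - 98144 = 46005)
O = 210
P(X, G) = I*√5 (P(X, G) = √(-17 + 12) = √(-5) = I*√5)
r + P(l(-4, 19), O) = 46005 + I*√5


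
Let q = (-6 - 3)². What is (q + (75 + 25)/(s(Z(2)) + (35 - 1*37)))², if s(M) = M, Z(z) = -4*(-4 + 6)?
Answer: 5041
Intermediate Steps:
Z(z) = -8 (Z(z) = -4*2 = -8)
q = 81 (q = (-9)² = 81)
(q + (75 + 25)/(s(Z(2)) + (35 - 1*37)))² = (81 + (75 + 25)/(-8 + (35 - 1*37)))² = (81 + 100/(-8 + (35 - 37)))² = (81 + 100/(-8 - 2))² = (81 + 100/(-10))² = (81 + 100*(-⅒))² = (81 - 10)² = 71² = 5041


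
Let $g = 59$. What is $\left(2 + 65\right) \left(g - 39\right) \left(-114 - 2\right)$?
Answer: $-155440$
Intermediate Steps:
$\left(2 + 65\right) \left(g - 39\right) \left(-114 - 2\right) = \left(2 + 65\right) \left(59 - 39\right) \left(-114 - 2\right) = 67 \cdot 20 \left(-116\right) = 1340 \left(-116\right) = -155440$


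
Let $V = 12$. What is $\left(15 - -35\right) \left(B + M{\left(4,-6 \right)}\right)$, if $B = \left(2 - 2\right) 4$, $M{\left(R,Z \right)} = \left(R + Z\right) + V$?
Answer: $500$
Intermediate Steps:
$M{\left(R,Z \right)} = 12 + R + Z$ ($M{\left(R,Z \right)} = \left(R + Z\right) + 12 = 12 + R + Z$)
$B = 0$ ($B = 0 \cdot 4 = 0$)
$\left(15 - -35\right) \left(B + M{\left(4,-6 \right)}\right) = \left(15 - -35\right) \left(0 + \left(12 + 4 - 6\right)\right) = \left(15 + 35\right) \left(0 + 10\right) = 50 \cdot 10 = 500$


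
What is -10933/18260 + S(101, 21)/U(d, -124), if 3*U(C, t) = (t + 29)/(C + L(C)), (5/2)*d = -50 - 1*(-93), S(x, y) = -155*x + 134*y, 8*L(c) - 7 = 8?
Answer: 26833776467/3469400 ≈ 7734.4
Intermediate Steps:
L(c) = 15/8 (L(c) = 7/8 + (⅛)*8 = 7/8 + 1 = 15/8)
d = 86/5 (d = 2*(-50 - 1*(-93))/5 = 2*(-50 + 93)/5 = (⅖)*43 = 86/5 ≈ 17.200)
U(C, t) = (29 + t)/(3*(15/8 + C)) (U(C, t) = ((t + 29)/(C + 15/8))/3 = ((29 + t)/(15/8 + C))/3 = (29 + t)/(3*(15/8 + C)))
-10933/18260 + S(101, 21)/U(d, -124) = -10933/18260 + (-155*101 + 134*21)/((8*(29 - 124)/(3*(15 + 8*(86/5))))) = -10933*1/18260 + (-15655 + 2814)/(((8/3)*(-95)/(15 + 688/5))) = -10933/18260 - 12841/((8/3)*(-95)/(763/5)) = -10933/18260 - 12841/((8/3)*(5/763)*(-95)) = -10933/18260 - 12841/(-3800/2289) = -10933/18260 - 12841*(-2289/3800) = -10933/18260 + 29393049/3800 = 26833776467/3469400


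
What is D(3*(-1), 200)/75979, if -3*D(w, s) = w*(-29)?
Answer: -29/75979 ≈ -0.00038168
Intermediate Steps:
D(w, s) = 29*w/3 (D(w, s) = -w*(-29)/3 = -(-29)*w/3 = 29*w/3)
D(3*(-1), 200)/75979 = (29*(3*(-1))/3)/75979 = ((29/3)*(-3))*(1/75979) = -29*1/75979 = -29/75979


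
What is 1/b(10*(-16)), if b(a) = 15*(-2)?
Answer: -1/30 ≈ -0.033333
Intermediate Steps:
b(a) = -30
1/b(10*(-16)) = 1/(-30) = -1/30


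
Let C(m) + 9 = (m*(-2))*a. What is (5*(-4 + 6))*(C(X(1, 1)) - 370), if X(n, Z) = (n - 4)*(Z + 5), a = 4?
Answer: -2350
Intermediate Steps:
X(n, Z) = (-4 + n)*(5 + Z)
C(m) = -9 - 8*m (C(m) = -9 + (m*(-2))*4 = -9 - 2*m*4 = -9 - 8*m)
(5*(-4 + 6))*(C(X(1, 1)) - 370) = (5*(-4 + 6))*((-9 - 8*(-20 - 4*1 + 5*1 + 1*1)) - 370) = (5*2)*((-9 - 8*(-20 - 4 + 5 + 1)) - 370) = 10*((-9 - 8*(-18)) - 370) = 10*((-9 + 144) - 370) = 10*(135 - 370) = 10*(-235) = -2350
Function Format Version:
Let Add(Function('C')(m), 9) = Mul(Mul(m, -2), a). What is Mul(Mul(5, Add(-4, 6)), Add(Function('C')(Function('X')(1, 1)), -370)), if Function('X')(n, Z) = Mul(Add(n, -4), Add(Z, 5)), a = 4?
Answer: -2350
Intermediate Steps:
Function('X')(n, Z) = Mul(Add(-4, n), Add(5, Z))
Function('C')(m) = Add(-9, Mul(-8, m)) (Function('C')(m) = Add(-9, Mul(Mul(m, -2), 4)) = Add(-9, Mul(Mul(-2, m), 4)) = Add(-9, Mul(-8, m)))
Mul(Mul(5, Add(-4, 6)), Add(Function('C')(Function('X')(1, 1)), -370)) = Mul(Mul(5, Add(-4, 6)), Add(Add(-9, Mul(-8, Add(-20, Mul(-4, 1), Mul(5, 1), Mul(1, 1)))), -370)) = Mul(Mul(5, 2), Add(Add(-9, Mul(-8, Add(-20, -4, 5, 1))), -370)) = Mul(10, Add(Add(-9, Mul(-8, -18)), -370)) = Mul(10, Add(Add(-9, 144), -370)) = Mul(10, Add(135, -370)) = Mul(10, -235) = -2350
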